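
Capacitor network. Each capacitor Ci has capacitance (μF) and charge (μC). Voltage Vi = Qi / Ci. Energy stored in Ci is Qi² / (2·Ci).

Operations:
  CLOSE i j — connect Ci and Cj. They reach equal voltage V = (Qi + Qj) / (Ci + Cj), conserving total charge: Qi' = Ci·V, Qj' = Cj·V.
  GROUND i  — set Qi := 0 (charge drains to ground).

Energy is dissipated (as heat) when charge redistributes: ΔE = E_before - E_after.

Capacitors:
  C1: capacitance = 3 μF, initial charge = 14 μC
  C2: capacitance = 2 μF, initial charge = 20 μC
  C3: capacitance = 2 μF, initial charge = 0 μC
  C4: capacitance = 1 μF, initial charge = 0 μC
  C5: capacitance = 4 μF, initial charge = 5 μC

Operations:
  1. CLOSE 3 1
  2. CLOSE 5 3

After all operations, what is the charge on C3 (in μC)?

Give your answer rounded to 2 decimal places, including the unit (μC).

Answer: 3.53 μC

Derivation:
Initial: C1(3μF, Q=14μC, V=4.67V), C2(2μF, Q=20μC, V=10.00V), C3(2μF, Q=0μC, V=0.00V), C4(1μF, Q=0μC, V=0.00V), C5(4μF, Q=5μC, V=1.25V)
Op 1: CLOSE 3-1: Q_total=14.00, C_total=5.00, V=2.80; Q3=5.60, Q1=8.40; dissipated=13.067
Op 2: CLOSE 5-3: Q_total=10.60, C_total=6.00, V=1.77; Q5=7.07, Q3=3.53; dissipated=1.602
Final charges: Q1=8.40, Q2=20.00, Q3=3.53, Q4=0.00, Q5=7.07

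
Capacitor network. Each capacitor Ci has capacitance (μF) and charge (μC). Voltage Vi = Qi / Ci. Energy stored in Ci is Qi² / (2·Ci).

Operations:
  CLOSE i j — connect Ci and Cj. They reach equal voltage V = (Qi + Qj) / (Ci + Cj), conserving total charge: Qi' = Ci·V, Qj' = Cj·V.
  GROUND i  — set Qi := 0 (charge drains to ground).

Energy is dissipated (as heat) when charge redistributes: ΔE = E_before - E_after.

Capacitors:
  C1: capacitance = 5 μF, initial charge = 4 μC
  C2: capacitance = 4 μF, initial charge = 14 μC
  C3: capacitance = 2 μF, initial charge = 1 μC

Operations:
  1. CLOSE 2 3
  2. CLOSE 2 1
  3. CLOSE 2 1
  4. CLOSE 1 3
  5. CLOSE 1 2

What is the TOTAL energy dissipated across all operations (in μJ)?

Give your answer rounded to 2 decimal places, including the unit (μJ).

Answer: 9.93 μJ

Derivation:
Initial: C1(5μF, Q=4μC, V=0.80V), C2(4μF, Q=14μC, V=3.50V), C3(2μF, Q=1μC, V=0.50V)
Op 1: CLOSE 2-3: Q_total=15.00, C_total=6.00, V=2.50; Q2=10.00, Q3=5.00; dissipated=6.000
Op 2: CLOSE 2-1: Q_total=14.00, C_total=9.00, V=1.56; Q2=6.22, Q1=7.78; dissipated=3.211
Op 3: CLOSE 2-1: Q_total=14.00, C_total=9.00, V=1.56; Q2=6.22, Q1=7.78; dissipated=0.000
Op 4: CLOSE 1-3: Q_total=12.78, C_total=7.00, V=1.83; Q1=9.13, Q3=3.65; dissipated=0.637
Op 5: CLOSE 1-2: Q_total=15.35, C_total=9.00, V=1.71; Q1=8.53, Q2=6.82; dissipated=0.081
Total dissipated: 9.929 μJ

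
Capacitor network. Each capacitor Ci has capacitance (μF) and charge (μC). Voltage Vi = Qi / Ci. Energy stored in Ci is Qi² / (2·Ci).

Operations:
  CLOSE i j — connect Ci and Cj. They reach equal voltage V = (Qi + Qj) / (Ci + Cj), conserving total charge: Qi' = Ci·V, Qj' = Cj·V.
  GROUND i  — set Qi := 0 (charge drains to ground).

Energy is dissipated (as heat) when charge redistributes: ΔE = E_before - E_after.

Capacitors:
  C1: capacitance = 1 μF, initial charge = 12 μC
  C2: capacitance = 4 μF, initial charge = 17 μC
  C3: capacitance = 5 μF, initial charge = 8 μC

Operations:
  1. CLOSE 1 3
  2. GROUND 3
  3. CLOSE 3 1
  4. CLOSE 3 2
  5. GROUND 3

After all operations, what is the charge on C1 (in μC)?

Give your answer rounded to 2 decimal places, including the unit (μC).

Answer: 0.56 μC

Derivation:
Initial: C1(1μF, Q=12μC, V=12.00V), C2(4μF, Q=17μC, V=4.25V), C3(5μF, Q=8μC, V=1.60V)
Op 1: CLOSE 1-3: Q_total=20.00, C_total=6.00, V=3.33; Q1=3.33, Q3=16.67; dissipated=45.067
Op 2: GROUND 3: Q3=0; energy lost=27.778
Op 3: CLOSE 3-1: Q_total=3.33, C_total=6.00, V=0.56; Q3=2.78, Q1=0.56; dissipated=4.630
Op 4: CLOSE 3-2: Q_total=19.78, C_total=9.00, V=2.20; Q3=10.99, Q2=8.79; dissipated=15.165
Op 5: GROUND 3: Q3=0; energy lost=12.073
Final charges: Q1=0.56, Q2=8.79, Q3=0.00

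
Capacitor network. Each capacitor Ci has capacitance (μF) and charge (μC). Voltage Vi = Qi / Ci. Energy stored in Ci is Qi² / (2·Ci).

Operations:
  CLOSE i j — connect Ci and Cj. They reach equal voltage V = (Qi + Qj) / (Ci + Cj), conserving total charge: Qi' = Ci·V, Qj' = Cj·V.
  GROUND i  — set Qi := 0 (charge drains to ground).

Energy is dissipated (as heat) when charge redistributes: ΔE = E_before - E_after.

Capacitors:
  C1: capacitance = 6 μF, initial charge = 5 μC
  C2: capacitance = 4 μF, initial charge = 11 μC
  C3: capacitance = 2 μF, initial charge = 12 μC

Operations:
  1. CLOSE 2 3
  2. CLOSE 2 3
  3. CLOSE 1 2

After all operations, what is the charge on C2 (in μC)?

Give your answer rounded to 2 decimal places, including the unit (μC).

Initial: C1(6μF, Q=5μC, V=0.83V), C2(4μF, Q=11μC, V=2.75V), C3(2μF, Q=12μC, V=6.00V)
Op 1: CLOSE 2-3: Q_total=23.00, C_total=6.00, V=3.83; Q2=15.33, Q3=7.67; dissipated=7.042
Op 2: CLOSE 2-3: Q_total=23.00, C_total=6.00, V=3.83; Q2=15.33, Q3=7.67; dissipated=0.000
Op 3: CLOSE 1-2: Q_total=20.33, C_total=10.00, V=2.03; Q1=12.20, Q2=8.13; dissipated=10.800
Final charges: Q1=12.20, Q2=8.13, Q3=7.67

Answer: 8.13 μC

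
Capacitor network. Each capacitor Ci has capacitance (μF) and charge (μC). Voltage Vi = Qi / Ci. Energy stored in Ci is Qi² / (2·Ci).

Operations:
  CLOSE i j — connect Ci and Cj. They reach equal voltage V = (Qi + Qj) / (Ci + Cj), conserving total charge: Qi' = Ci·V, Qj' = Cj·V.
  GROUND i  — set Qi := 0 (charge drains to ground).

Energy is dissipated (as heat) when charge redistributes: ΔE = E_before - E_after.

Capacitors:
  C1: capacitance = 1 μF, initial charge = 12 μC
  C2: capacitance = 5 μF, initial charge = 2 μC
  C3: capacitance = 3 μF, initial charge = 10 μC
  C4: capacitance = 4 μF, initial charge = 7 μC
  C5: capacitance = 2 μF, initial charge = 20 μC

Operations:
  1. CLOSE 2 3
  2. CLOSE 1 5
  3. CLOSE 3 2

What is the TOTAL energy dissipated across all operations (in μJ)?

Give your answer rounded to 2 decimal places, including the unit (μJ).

Answer: 9.40 μJ

Derivation:
Initial: C1(1μF, Q=12μC, V=12.00V), C2(5μF, Q=2μC, V=0.40V), C3(3μF, Q=10μC, V=3.33V), C4(4μF, Q=7μC, V=1.75V), C5(2μF, Q=20μC, V=10.00V)
Op 1: CLOSE 2-3: Q_total=12.00, C_total=8.00, V=1.50; Q2=7.50, Q3=4.50; dissipated=8.067
Op 2: CLOSE 1-5: Q_total=32.00, C_total=3.00, V=10.67; Q1=10.67, Q5=21.33; dissipated=1.333
Op 3: CLOSE 3-2: Q_total=12.00, C_total=8.00, V=1.50; Q3=4.50, Q2=7.50; dissipated=0.000
Total dissipated: 9.400 μJ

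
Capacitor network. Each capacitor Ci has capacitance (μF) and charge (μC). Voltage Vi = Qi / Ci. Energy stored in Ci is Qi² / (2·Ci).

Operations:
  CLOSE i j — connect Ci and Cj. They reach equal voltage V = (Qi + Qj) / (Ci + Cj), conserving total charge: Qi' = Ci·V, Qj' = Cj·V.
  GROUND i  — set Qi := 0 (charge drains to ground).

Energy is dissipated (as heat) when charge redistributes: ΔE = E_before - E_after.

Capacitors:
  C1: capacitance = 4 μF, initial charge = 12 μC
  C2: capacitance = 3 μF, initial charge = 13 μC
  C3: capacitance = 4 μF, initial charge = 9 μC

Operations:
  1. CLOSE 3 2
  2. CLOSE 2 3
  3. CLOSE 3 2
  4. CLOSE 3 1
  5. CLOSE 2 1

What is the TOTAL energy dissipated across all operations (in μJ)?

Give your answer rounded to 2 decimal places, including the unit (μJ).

Answer: 3.75 μJ

Derivation:
Initial: C1(4μF, Q=12μC, V=3.00V), C2(3μF, Q=13μC, V=4.33V), C3(4μF, Q=9μC, V=2.25V)
Op 1: CLOSE 3-2: Q_total=22.00, C_total=7.00, V=3.14; Q3=12.57, Q2=9.43; dissipated=3.720
Op 2: CLOSE 2-3: Q_total=22.00, C_total=7.00, V=3.14; Q2=9.43, Q3=12.57; dissipated=0.000
Op 3: CLOSE 3-2: Q_total=22.00, C_total=7.00, V=3.14; Q3=12.57, Q2=9.43; dissipated=0.000
Op 4: CLOSE 3-1: Q_total=24.57, C_total=8.00, V=3.07; Q3=12.29, Q1=12.29; dissipated=0.020
Op 5: CLOSE 2-1: Q_total=21.71, C_total=7.00, V=3.10; Q2=9.31, Q1=12.41; dissipated=0.004
Total dissipated: 3.745 μJ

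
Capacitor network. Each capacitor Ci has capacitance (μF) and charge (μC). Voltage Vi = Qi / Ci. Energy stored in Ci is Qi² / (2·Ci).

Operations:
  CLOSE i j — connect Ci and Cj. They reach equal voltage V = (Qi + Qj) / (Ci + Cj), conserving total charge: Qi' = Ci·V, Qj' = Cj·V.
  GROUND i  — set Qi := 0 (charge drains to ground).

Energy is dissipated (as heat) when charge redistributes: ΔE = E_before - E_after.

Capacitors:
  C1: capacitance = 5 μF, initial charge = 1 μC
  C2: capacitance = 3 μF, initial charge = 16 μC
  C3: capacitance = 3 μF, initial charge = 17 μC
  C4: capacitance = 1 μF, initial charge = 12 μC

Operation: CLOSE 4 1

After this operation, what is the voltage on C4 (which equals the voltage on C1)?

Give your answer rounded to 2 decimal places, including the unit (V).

Initial: C1(5μF, Q=1μC, V=0.20V), C2(3μF, Q=16μC, V=5.33V), C3(3μF, Q=17μC, V=5.67V), C4(1μF, Q=12μC, V=12.00V)
Op 1: CLOSE 4-1: Q_total=13.00, C_total=6.00, V=2.17; Q4=2.17, Q1=10.83; dissipated=58.017

Answer: 2.17 V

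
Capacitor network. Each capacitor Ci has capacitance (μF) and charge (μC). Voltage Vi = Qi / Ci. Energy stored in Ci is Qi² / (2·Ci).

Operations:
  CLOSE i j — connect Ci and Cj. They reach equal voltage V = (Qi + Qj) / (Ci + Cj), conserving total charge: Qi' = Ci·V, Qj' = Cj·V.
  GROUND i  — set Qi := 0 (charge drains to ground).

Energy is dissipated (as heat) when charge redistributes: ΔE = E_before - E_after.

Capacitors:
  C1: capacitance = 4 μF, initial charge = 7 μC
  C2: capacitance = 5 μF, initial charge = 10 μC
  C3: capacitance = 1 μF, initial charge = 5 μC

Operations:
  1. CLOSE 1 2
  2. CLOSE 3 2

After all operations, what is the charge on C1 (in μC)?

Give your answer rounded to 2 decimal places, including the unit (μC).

Answer: 7.56 μC

Derivation:
Initial: C1(4μF, Q=7μC, V=1.75V), C2(5μF, Q=10μC, V=2.00V), C3(1μF, Q=5μC, V=5.00V)
Op 1: CLOSE 1-2: Q_total=17.00, C_total=9.00, V=1.89; Q1=7.56, Q2=9.44; dissipated=0.069
Op 2: CLOSE 3-2: Q_total=14.44, C_total=6.00, V=2.41; Q3=2.41, Q2=12.04; dissipated=4.033
Final charges: Q1=7.56, Q2=12.04, Q3=2.41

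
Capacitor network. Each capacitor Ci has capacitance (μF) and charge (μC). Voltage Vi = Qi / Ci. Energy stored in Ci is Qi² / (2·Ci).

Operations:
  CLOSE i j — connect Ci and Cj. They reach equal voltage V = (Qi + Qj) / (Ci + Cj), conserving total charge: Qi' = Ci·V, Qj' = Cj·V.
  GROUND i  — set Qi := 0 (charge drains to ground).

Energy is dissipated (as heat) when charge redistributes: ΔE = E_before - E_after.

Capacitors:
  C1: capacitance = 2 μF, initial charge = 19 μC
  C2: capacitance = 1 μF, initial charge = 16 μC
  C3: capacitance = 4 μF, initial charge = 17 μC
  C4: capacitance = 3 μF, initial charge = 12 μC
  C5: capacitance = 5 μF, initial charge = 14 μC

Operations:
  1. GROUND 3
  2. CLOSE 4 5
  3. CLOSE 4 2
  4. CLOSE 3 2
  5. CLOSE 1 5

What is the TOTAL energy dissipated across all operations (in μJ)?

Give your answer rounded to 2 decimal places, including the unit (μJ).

Answer: 142.91 μJ

Derivation:
Initial: C1(2μF, Q=19μC, V=9.50V), C2(1μF, Q=16μC, V=16.00V), C3(4μF, Q=17μC, V=4.25V), C4(3μF, Q=12μC, V=4.00V), C5(5μF, Q=14μC, V=2.80V)
Op 1: GROUND 3: Q3=0; energy lost=36.125
Op 2: CLOSE 4-5: Q_total=26.00, C_total=8.00, V=3.25; Q4=9.75, Q5=16.25; dissipated=1.350
Op 3: CLOSE 4-2: Q_total=25.75, C_total=4.00, V=6.44; Q4=19.31, Q2=6.44; dissipated=60.961
Op 4: CLOSE 3-2: Q_total=6.44, C_total=5.00, V=1.29; Q3=5.15, Q2=1.29; dissipated=16.577
Op 5: CLOSE 1-5: Q_total=35.25, C_total=7.00, V=5.04; Q1=10.07, Q5=25.18; dissipated=27.902
Total dissipated: 142.914 μJ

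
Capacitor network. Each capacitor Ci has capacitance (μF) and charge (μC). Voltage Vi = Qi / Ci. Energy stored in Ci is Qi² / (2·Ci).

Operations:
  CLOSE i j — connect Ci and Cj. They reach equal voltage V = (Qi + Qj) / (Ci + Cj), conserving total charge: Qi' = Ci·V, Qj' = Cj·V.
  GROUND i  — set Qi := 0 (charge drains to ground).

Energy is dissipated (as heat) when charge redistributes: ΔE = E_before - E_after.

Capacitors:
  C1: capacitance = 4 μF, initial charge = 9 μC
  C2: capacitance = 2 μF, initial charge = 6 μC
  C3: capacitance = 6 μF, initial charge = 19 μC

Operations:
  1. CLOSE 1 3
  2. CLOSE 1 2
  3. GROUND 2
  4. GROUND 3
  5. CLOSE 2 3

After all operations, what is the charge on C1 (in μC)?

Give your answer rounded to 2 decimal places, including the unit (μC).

Answer: 11.47 μC

Derivation:
Initial: C1(4μF, Q=9μC, V=2.25V), C2(2μF, Q=6μC, V=3.00V), C3(6μF, Q=19μC, V=3.17V)
Op 1: CLOSE 1-3: Q_total=28.00, C_total=10.00, V=2.80; Q1=11.20, Q3=16.80; dissipated=1.008
Op 2: CLOSE 1-2: Q_total=17.20, C_total=6.00, V=2.87; Q1=11.47, Q2=5.73; dissipated=0.027
Op 3: GROUND 2: Q2=0; energy lost=8.218
Op 4: GROUND 3: Q3=0; energy lost=23.520
Op 5: CLOSE 2-3: Q_total=0.00, C_total=8.00, V=0.00; Q2=0.00, Q3=0.00; dissipated=0.000
Final charges: Q1=11.47, Q2=0.00, Q3=0.00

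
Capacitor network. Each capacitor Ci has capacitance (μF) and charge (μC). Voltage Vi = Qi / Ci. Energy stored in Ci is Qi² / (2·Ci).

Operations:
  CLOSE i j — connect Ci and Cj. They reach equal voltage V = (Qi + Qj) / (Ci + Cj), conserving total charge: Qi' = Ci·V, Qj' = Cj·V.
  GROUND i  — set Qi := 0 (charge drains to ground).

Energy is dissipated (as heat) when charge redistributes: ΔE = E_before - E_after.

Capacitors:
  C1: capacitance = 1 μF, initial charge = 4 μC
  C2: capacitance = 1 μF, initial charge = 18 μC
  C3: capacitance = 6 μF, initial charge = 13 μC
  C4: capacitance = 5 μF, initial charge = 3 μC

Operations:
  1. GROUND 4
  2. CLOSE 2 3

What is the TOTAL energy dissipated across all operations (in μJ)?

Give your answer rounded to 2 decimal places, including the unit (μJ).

Initial: C1(1μF, Q=4μC, V=4.00V), C2(1μF, Q=18μC, V=18.00V), C3(6μF, Q=13μC, V=2.17V), C4(5μF, Q=3μC, V=0.60V)
Op 1: GROUND 4: Q4=0; energy lost=0.900
Op 2: CLOSE 2-3: Q_total=31.00, C_total=7.00, V=4.43; Q2=4.43, Q3=26.57; dissipated=107.440
Total dissipated: 108.340 μJ

Answer: 108.34 μJ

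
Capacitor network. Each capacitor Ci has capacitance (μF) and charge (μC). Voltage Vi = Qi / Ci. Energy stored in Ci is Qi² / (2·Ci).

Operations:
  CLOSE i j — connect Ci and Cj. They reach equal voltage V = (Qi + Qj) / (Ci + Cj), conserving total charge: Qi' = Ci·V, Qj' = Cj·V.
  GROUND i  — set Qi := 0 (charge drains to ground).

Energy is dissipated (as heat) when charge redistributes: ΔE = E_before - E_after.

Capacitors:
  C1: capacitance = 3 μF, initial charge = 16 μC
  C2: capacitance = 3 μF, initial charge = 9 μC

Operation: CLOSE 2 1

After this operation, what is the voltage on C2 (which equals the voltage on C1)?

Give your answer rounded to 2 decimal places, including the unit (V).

Answer: 4.17 V

Derivation:
Initial: C1(3μF, Q=16μC, V=5.33V), C2(3μF, Q=9μC, V=3.00V)
Op 1: CLOSE 2-1: Q_total=25.00, C_total=6.00, V=4.17; Q2=12.50, Q1=12.50; dissipated=4.083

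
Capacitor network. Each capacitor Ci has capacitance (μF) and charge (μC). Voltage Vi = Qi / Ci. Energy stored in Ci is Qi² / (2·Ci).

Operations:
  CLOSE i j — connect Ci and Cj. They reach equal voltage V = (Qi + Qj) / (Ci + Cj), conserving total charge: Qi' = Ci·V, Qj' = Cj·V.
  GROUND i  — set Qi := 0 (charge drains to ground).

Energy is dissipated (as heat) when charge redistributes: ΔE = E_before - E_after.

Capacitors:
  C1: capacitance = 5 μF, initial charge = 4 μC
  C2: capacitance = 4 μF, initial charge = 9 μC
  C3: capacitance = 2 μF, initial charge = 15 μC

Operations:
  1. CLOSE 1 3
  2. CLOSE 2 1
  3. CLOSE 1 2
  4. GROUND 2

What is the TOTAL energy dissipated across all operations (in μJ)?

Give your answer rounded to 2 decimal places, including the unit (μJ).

Answer: 44.88 μJ

Derivation:
Initial: C1(5μF, Q=4μC, V=0.80V), C2(4μF, Q=9μC, V=2.25V), C3(2μF, Q=15μC, V=7.50V)
Op 1: CLOSE 1-3: Q_total=19.00, C_total=7.00, V=2.71; Q1=13.57, Q3=5.43; dissipated=32.064
Op 2: CLOSE 2-1: Q_total=22.57, C_total=9.00, V=2.51; Q2=10.03, Q1=12.54; dissipated=0.240
Op 3: CLOSE 1-2: Q_total=22.57, C_total=9.00, V=2.51; Q1=12.54, Q2=10.03; dissipated=0.000
Op 4: GROUND 2: Q2=0; energy lost=12.579
Total dissipated: 44.883 μJ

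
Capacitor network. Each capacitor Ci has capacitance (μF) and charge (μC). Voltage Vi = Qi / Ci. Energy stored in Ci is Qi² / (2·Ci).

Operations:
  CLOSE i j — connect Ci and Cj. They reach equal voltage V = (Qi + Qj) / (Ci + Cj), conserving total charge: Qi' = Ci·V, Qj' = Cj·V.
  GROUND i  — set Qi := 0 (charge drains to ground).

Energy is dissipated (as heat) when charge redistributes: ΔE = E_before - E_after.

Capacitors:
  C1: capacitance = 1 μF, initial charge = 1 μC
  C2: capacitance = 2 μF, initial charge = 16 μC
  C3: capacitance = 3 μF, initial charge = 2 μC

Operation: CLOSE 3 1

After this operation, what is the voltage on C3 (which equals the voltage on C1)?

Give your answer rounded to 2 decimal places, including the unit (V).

Initial: C1(1μF, Q=1μC, V=1.00V), C2(2μF, Q=16μC, V=8.00V), C3(3μF, Q=2μC, V=0.67V)
Op 1: CLOSE 3-1: Q_total=3.00, C_total=4.00, V=0.75; Q3=2.25, Q1=0.75; dissipated=0.042

Answer: 0.75 V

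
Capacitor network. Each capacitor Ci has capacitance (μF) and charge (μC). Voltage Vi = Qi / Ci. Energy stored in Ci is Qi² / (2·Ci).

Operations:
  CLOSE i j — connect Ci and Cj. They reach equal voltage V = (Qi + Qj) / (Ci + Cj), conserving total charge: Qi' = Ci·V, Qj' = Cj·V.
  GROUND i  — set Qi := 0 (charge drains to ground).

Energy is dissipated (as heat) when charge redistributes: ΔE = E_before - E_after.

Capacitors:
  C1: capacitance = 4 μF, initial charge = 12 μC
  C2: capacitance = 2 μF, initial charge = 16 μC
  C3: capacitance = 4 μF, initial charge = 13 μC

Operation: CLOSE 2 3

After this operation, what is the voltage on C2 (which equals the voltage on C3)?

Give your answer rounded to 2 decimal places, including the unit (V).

Answer: 4.83 V

Derivation:
Initial: C1(4μF, Q=12μC, V=3.00V), C2(2μF, Q=16μC, V=8.00V), C3(4μF, Q=13μC, V=3.25V)
Op 1: CLOSE 2-3: Q_total=29.00, C_total=6.00, V=4.83; Q2=9.67, Q3=19.33; dissipated=15.042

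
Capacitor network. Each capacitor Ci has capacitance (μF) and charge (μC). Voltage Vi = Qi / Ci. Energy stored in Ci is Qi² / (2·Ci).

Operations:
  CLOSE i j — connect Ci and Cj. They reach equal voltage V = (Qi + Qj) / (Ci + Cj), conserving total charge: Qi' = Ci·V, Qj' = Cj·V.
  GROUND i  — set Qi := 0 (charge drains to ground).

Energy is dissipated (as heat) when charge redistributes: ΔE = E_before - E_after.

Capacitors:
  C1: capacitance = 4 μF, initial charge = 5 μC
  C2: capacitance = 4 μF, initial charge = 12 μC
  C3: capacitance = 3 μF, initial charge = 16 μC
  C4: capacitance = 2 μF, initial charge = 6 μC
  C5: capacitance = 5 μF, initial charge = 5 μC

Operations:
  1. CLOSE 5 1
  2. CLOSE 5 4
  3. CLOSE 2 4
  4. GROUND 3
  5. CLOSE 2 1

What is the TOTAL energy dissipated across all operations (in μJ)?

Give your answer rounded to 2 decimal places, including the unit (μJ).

Initial: C1(4μF, Q=5μC, V=1.25V), C2(4μF, Q=12μC, V=3.00V), C3(3μF, Q=16μC, V=5.33V), C4(2μF, Q=6μC, V=3.00V), C5(5μF, Q=5μC, V=1.00V)
Op 1: CLOSE 5-1: Q_total=10.00, C_total=9.00, V=1.11; Q5=5.56, Q1=4.44; dissipated=0.069
Op 2: CLOSE 5-4: Q_total=11.56, C_total=7.00, V=1.65; Q5=8.25, Q4=3.30; dissipated=2.549
Op 3: CLOSE 2-4: Q_total=15.30, C_total=6.00, V=2.55; Q2=10.20, Q4=5.10; dissipated=1.214
Op 4: GROUND 3: Q3=0; energy lost=42.667
Op 5: CLOSE 2-1: Q_total=14.65, C_total=8.00, V=1.83; Q2=7.32, Q1=7.32; dissipated=2.071
Total dissipated: 48.569 μJ

Answer: 48.57 μJ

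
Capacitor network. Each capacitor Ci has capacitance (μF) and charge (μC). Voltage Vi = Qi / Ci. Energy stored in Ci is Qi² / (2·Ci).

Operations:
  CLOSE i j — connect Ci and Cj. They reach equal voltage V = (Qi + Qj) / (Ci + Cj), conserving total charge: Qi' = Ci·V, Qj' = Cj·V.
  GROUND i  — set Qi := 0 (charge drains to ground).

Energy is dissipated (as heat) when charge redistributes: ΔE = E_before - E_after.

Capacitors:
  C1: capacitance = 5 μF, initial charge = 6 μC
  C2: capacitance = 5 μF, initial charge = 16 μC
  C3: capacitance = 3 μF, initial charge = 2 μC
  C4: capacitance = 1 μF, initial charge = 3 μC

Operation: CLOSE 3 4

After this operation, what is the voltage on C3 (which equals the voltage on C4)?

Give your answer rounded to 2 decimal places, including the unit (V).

Answer: 1.25 V

Derivation:
Initial: C1(5μF, Q=6μC, V=1.20V), C2(5μF, Q=16μC, V=3.20V), C3(3μF, Q=2μC, V=0.67V), C4(1μF, Q=3μC, V=3.00V)
Op 1: CLOSE 3-4: Q_total=5.00, C_total=4.00, V=1.25; Q3=3.75, Q4=1.25; dissipated=2.042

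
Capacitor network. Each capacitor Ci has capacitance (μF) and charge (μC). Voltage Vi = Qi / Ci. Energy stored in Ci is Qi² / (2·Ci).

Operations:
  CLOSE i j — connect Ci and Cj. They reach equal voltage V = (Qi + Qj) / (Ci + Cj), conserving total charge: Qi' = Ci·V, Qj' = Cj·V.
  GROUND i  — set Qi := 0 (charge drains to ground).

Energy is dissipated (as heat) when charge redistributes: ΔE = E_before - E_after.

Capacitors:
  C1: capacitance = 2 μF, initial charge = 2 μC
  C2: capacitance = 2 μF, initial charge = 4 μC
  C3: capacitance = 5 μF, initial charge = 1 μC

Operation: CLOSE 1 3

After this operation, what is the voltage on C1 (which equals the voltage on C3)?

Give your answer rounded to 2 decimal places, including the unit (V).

Initial: C1(2μF, Q=2μC, V=1.00V), C2(2μF, Q=4μC, V=2.00V), C3(5μF, Q=1μC, V=0.20V)
Op 1: CLOSE 1-3: Q_total=3.00, C_total=7.00, V=0.43; Q1=0.86, Q3=2.14; dissipated=0.457

Answer: 0.43 V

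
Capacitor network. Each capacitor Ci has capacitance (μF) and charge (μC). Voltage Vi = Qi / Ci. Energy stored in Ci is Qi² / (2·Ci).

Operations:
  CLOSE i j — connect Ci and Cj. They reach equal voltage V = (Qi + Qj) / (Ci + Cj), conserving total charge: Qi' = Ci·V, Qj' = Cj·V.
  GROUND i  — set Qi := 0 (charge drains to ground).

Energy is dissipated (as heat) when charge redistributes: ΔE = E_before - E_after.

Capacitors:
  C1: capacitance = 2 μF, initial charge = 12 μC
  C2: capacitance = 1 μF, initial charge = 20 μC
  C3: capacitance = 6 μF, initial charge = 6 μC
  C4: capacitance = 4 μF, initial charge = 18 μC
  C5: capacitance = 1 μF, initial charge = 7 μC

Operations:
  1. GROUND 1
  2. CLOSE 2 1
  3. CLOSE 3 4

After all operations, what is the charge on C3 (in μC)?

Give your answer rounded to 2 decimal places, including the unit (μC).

Answer: 14.40 μC

Derivation:
Initial: C1(2μF, Q=12μC, V=6.00V), C2(1μF, Q=20μC, V=20.00V), C3(6μF, Q=6μC, V=1.00V), C4(4μF, Q=18μC, V=4.50V), C5(1μF, Q=7μC, V=7.00V)
Op 1: GROUND 1: Q1=0; energy lost=36.000
Op 2: CLOSE 2-1: Q_total=20.00, C_total=3.00, V=6.67; Q2=6.67, Q1=13.33; dissipated=133.333
Op 3: CLOSE 3-4: Q_total=24.00, C_total=10.00, V=2.40; Q3=14.40, Q4=9.60; dissipated=14.700
Final charges: Q1=13.33, Q2=6.67, Q3=14.40, Q4=9.60, Q5=7.00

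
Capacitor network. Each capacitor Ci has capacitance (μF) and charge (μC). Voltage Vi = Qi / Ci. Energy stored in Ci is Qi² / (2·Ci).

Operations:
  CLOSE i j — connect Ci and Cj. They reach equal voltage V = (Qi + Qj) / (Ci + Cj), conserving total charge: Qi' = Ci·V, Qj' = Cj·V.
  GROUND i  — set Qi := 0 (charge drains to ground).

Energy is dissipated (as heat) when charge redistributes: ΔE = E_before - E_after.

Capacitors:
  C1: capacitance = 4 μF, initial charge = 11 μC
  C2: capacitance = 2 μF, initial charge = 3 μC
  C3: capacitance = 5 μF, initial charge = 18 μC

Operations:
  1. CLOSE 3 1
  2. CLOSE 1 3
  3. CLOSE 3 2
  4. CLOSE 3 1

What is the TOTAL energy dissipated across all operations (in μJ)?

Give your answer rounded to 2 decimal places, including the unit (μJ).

Answer: 3.19 μJ

Derivation:
Initial: C1(4μF, Q=11μC, V=2.75V), C2(2μF, Q=3μC, V=1.50V), C3(5μF, Q=18μC, V=3.60V)
Op 1: CLOSE 3-1: Q_total=29.00, C_total=9.00, V=3.22; Q3=16.11, Q1=12.89; dissipated=0.803
Op 2: CLOSE 1-3: Q_total=29.00, C_total=9.00, V=3.22; Q1=12.89, Q3=16.11; dissipated=0.000
Op 3: CLOSE 3-2: Q_total=19.11, C_total=7.00, V=2.73; Q3=13.65, Q2=5.46; dissipated=2.119
Op 4: CLOSE 3-1: Q_total=26.54, C_total=9.00, V=2.95; Q3=14.74, Q1=11.80; dissipated=0.269
Total dissipated: 3.190 μJ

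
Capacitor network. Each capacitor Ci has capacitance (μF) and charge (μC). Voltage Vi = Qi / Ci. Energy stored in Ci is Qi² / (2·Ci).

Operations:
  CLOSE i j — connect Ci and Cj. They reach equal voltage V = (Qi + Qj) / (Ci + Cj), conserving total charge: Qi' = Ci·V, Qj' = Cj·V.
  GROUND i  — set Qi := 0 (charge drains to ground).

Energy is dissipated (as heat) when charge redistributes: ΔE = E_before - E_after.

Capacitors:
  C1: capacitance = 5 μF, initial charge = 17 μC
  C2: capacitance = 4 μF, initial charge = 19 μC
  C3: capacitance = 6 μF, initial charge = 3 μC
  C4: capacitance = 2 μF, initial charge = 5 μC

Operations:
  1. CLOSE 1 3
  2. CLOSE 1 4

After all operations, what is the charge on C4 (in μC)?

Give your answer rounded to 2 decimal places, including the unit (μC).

Answer: 4.03 μC

Derivation:
Initial: C1(5μF, Q=17μC, V=3.40V), C2(4μF, Q=19μC, V=4.75V), C3(6μF, Q=3μC, V=0.50V), C4(2μF, Q=5μC, V=2.50V)
Op 1: CLOSE 1-3: Q_total=20.00, C_total=11.00, V=1.82; Q1=9.09, Q3=10.91; dissipated=11.468
Op 2: CLOSE 1-4: Q_total=14.09, C_total=7.00, V=2.01; Q1=10.06, Q4=4.03; dissipated=0.332
Final charges: Q1=10.06, Q2=19.00, Q3=10.91, Q4=4.03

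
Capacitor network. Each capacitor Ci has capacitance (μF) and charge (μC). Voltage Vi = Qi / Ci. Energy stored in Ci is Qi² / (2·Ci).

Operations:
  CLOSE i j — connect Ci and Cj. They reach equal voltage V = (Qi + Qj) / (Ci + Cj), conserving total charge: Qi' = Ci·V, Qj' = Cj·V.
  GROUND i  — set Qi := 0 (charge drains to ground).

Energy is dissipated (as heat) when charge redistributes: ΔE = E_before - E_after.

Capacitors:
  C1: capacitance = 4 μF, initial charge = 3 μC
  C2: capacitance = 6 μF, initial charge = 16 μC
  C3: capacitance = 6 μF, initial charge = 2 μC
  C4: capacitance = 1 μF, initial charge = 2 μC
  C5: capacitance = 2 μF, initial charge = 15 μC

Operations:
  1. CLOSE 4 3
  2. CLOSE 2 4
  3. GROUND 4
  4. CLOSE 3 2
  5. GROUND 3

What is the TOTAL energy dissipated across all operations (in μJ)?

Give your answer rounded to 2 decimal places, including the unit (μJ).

Initial: C1(4μF, Q=3μC, V=0.75V), C2(6μF, Q=16μC, V=2.67V), C3(6μF, Q=2μC, V=0.33V), C4(1μF, Q=2μC, V=2.00V), C5(2μF, Q=15μC, V=7.50V)
Op 1: CLOSE 4-3: Q_total=4.00, C_total=7.00, V=0.57; Q4=0.57, Q3=3.43; dissipated=1.190
Op 2: CLOSE 2-4: Q_total=16.57, C_total=7.00, V=2.37; Q2=14.20, Q4=2.37; dissipated=1.881
Op 3: GROUND 4: Q4=0; energy lost=2.802
Op 4: CLOSE 3-2: Q_total=17.63, C_total=12.00, V=1.47; Q3=8.82, Q2=8.82; dissipated=4.838
Op 5: GROUND 3: Q3=0; energy lost=6.477
Total dissipated: 17.189 μJ

Answer: 17.19 μJ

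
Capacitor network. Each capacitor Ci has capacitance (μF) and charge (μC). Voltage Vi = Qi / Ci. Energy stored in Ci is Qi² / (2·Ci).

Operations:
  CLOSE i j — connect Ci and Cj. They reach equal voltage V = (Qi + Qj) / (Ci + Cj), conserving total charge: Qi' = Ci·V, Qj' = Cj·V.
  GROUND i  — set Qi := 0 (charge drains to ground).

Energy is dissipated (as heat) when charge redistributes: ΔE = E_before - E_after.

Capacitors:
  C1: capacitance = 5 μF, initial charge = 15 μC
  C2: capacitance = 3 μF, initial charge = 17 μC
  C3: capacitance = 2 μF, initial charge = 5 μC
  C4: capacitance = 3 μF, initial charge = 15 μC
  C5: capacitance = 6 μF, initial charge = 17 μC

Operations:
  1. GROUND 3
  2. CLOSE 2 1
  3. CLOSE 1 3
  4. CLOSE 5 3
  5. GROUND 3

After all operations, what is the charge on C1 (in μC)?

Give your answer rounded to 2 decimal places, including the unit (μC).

Answer: 14.29 μC

Derivation:
Initial: C1(5μF, Q=15μC, V=3.00V), C2(3μF, Q=17μC, V=5.67V), C3(2μF, Q=5μC, V=2.50V), C4(3μF, Q=15μC, V=5.00V), C5(6μF, Q=17μC, V=2.83V)
Op 1: GROUND 3: Q3=0; energy lost=6.250
Op 2: CLOSE 2-1: Q_total=32.00, C_total=8.00, V=4.00; Q2=12.00, Q1=20.00; dissipated=6.667
Op 3: CLOSE 1-3: Q_total=20.00, C_total=7.00, V=2.86; Q1=14.29, Q3=5.71; dissipated=11.429
Op 4: CLOSE 5-3: Q_total=22.71, C_total=8.00, V=2.84; Q5=17.04, Q3=5.68; dissipated=0.000
Op 5: GROUND 3: Q3=0; energy lost=8.062
Final charges: Q1=14.29, Q2=12.00, Q3=0.00, Q4=15.00, Q5=17.04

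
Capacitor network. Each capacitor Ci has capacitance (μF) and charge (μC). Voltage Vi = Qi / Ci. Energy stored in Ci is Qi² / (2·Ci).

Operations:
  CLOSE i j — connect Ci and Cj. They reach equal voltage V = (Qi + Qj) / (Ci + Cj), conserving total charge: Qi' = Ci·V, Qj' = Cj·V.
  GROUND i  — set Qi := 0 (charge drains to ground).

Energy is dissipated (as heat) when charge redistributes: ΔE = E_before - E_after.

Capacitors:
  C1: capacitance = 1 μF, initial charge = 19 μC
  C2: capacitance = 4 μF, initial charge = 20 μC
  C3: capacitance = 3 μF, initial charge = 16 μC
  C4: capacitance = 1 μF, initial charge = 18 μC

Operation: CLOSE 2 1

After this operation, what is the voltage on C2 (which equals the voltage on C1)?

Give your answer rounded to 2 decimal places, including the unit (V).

Answer: 7.80 V

Derivation:
Initial: C1(1μF, Q=19μC, V=19.00V), C2(4μF, Q=20μC, V=5.00V), C3(3μF, Q=16μC, V=5.33V), C4(1μF, Q=18μC, V=18.00V)
Op 1: CLOSE 2-1: Q_total=39.00, C_total=5.00, V=7.80; Q2=31.20, Q1=7.80; dissipated=78.400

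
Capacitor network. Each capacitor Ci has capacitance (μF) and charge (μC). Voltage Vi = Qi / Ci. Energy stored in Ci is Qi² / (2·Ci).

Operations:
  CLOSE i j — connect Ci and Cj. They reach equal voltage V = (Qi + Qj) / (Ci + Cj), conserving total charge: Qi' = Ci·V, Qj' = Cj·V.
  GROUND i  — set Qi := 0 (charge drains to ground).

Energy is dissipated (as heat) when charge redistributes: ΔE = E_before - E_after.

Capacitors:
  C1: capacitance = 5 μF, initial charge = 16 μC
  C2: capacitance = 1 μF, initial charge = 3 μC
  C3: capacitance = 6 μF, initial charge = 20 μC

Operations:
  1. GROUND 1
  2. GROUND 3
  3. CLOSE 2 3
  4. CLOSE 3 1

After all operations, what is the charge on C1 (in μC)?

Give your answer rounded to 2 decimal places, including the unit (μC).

Initial: C1(5μF, Q=16μC, V=3.20V), C2(1μF, Q=3μC, V=3.00V), C3(6μF, Q=20μC, V=3.33V)
Op 1: GROUND 1: Q1=0; energy lost=25.600
Op 2: GROUND 3: Q3=0; energy lost=33.333
Op 3: CLOSE 2-3: Q_total=3.00, C_total=7.00, V=0.43; Q2=0.43, Q3=2.57; dissipated=3.857
Op 4: CLOSE 3-1: Q_total=2.57, C_total=11.00, V=0.23; Q3=1.40, Q1=1.17; dissipated=0.250
Final charges: Q1=1.17, Q2=0.43, Q3=1.40

Answer: 1.17 μC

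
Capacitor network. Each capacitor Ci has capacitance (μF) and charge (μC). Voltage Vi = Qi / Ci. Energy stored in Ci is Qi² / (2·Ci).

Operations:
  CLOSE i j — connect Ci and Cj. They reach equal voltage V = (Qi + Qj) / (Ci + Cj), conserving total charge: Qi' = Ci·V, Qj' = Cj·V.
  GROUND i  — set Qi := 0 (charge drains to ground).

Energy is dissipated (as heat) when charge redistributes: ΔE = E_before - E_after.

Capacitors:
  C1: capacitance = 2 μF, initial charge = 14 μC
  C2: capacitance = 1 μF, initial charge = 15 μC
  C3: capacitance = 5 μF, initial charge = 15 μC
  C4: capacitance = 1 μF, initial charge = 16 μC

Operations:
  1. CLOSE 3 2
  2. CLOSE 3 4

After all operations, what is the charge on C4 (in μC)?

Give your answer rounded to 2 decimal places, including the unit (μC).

Initial: C1(2μF, Q=14μC, V=7.00V), C2(1μF, Q=15μC, V=15.00V), C3(5μF, Q=15μC, V=3.00V), C4(1μF, Q=16μC, V=16.00V)
Op 1: CLOSE 3-2: Q_total=30.00, C_total=6.00, V=5.00; Q3=25.00, Q2=5.00; dissipated=60.000
Op 2: CLOSE 3-4: Q_total=41.00, C_total=6.00, V=6.83; Q3=34.17, Q4=6.83; dissipated=50.417
Final charges: Q1=14.00, Q2=5.00, Q3=34.17, Q4=6.83

Answer: 6.83 μC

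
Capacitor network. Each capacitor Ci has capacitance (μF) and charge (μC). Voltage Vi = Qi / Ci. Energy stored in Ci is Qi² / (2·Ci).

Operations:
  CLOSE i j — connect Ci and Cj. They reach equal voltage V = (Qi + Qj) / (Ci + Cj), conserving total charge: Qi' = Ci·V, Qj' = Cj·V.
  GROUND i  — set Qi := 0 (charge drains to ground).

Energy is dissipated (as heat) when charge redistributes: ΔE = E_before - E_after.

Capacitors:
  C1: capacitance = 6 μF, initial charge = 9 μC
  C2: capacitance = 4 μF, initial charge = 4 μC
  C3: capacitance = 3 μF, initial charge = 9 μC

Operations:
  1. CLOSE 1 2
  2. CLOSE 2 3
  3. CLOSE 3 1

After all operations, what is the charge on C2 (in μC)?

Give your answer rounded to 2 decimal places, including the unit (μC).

Initial: C1(6μF, Q=9μC, V=1.50V), C2(4μF, Q=4μC, V=1.00V), C3(3μF, Q=9μC, V=3.00V)
Op 1: CLOSE 1-2: Q_total=13.00, C_total=10.00, V=1.30; Q1=7.80, Q2=5.20; dissipated=0.300
Op 2: CLOSE 2-3: Q_total=14.20, C_total=7.00, V=2.03; Q2=8.11, Q3=6.09; dissipated=2.477
Op 3: CLOSE 3-1: Q_total=13.89, C_total=9.00, V=1.54; Q3=4.63, Q1=9.26; dissipated=0.531
Final charges: Q1=9.26, Q2=8.11, Q3=4.63

Answer: 8.11 μC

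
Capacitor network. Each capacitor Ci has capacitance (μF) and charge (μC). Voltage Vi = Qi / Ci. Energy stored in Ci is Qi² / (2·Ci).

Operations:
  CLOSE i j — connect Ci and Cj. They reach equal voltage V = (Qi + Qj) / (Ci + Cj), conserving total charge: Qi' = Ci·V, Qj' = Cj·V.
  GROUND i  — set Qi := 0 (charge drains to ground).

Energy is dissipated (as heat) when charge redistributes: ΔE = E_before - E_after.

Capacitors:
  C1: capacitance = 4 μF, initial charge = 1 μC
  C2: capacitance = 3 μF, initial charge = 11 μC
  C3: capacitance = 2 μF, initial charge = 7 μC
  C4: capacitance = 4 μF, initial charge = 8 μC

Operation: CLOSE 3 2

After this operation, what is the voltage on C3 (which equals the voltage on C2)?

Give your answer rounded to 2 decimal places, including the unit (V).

Initial: C1(4μF, Q=1μC, V=0.25V), C2(3μF, Q=11μC, V=3.67V), C3(2μF, Q=7μC, V=3.50V), C4(4μF, Q=8μC, V=2.00V)
Op 1: CLOSE 3-2: Q_total=18.00, C_total=5.00, V=3.60; Q3=7.20, Q2=10.80; dissipated=0.017

Answer: 3.60 V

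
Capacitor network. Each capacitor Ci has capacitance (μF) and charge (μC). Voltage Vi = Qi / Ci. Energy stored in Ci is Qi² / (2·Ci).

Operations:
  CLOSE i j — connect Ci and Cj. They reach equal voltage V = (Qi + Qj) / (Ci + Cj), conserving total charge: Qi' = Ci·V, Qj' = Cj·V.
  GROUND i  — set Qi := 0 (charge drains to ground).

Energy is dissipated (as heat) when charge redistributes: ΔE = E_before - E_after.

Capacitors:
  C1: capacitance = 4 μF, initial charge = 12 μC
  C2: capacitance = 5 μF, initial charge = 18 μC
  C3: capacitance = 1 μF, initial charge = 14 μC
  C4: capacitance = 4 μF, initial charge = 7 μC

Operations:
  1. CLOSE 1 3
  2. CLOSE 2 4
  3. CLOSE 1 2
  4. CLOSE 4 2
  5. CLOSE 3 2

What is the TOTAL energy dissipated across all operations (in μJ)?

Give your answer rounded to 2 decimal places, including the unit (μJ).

Answer: 61.40 μJ

Derivation:
Initial: C1(4μF, Q=12μC, V=3.00V), C2(5μF, Q=18μC, V=3.60V), C3(1μF, Q=14μC, V=14.00V), C4(4μF, Q=7μC, V=1.75V)
Op 1: CLOSE 1-3: Q_total=26.00, C_total=5.00, V=5.20; Q1=20.80, Q3=5.20; dissipated=48.400
Op 2: CLOSE 2-4: Q_total=25.00, C_total=9.00, V=2.78; Q2=13.89, Q4=11.11; dissipated=3.803
Op 3: CLOSE 1-2: Q_total=34.69, C_total=9.00, V=3.85; Q1=15.42, Q2=19.27; dissipated=6.519
Op 4: CLOSE 4-2: Q_total=30.38, C_total=9.00, V=3.38; Q4=13.50, Q2=16.88; dissipated=1.288
Op 5: CLOSE 3-2: Q_total=22.08, C_total=6.00, V=3.68; Q3=3.68, Q2=18.40; dissipated=1.386
Total dissipated: 61.396 μJ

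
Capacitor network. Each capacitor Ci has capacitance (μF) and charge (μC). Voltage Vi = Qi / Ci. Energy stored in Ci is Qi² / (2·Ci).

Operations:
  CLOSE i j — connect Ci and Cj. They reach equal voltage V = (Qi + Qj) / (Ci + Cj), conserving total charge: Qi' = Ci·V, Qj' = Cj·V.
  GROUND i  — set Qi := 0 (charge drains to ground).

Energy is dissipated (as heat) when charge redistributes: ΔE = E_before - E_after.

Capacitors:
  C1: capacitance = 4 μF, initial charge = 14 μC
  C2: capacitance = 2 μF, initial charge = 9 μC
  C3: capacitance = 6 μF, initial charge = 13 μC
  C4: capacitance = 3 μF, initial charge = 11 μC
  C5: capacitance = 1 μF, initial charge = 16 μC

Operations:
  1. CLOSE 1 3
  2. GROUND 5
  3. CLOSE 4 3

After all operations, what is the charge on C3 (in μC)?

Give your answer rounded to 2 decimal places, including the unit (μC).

Answer: 18.13 μC

Derivation:
Initial: C1(4μF, Q=14μC, V=3.50V), C2(2μF, Q=9μC, V=4.50V), C3(6μF, Q=13μC, V=2.17V), C4(3μF, Q=11μC, V=3.67V), C5(1μF, Q=16μC, V=16.00V)
Op 1: CLOSE 1-3: Q_total=27.00, C_total=10.00, V=2.70; Q1=10.80, Q3=16.20; dissipated=2.133
Op 2: GROUND 5: Q5=0; energy lost=128.000
Op 3: CLOSE 4-3: Q_total=27.20, C_total=9.00, V=3.02; Q4=9.07, Q3=18.13; dissipated=0.934
Final charges: Q1=10.80, Q2=9.00, Q3=18.13, Q4=9.07, Q5=0.00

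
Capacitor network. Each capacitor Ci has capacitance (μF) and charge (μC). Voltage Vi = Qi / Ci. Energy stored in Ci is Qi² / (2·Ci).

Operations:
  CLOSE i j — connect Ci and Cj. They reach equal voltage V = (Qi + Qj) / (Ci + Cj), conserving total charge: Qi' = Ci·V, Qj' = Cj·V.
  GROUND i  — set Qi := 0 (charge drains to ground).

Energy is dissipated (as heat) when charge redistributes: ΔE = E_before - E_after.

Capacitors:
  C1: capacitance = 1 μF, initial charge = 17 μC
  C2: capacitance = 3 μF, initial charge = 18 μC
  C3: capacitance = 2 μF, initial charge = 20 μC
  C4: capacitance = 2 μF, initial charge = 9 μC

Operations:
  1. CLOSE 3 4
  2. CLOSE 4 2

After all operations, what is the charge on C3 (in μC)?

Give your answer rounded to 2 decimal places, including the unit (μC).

Initial: C1(1μF, Q=17μC, V=17.00V), C2(3μF, Q=18μC, V=6.00V), C3(2μF, Q=20μC, V=10.00V), C4(2μF, Q=9μC, V=4.50V)
Op 1: CLOSE 3-4: Q_total=29.00, C_total=4.00, V=7.25; Q3=14.50, Q4=14.50; dissipated=15.125
Op 2: CLOSE 4-2: Q_total=32.50, C_total=5.00, V=6.50; Q4=13.00, Q2=19.50; dissipated=0.938
Final charges: Q1=17.00, Q2=19.50, Q3=14.50, Q4=13.00

Answer: 14.50 μC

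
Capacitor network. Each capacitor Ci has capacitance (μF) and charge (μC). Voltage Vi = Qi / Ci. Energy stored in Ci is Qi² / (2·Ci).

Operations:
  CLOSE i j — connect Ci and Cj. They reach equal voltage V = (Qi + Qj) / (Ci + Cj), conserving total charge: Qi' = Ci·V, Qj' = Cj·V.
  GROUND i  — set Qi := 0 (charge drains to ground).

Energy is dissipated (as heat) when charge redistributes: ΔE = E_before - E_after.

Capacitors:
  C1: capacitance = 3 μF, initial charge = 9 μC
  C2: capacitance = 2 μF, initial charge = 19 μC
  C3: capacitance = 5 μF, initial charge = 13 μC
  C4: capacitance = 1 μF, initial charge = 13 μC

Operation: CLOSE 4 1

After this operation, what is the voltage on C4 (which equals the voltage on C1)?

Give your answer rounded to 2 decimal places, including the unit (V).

Initial: C1(3μF, Q=9μC, V=3.00V), C2(2μF, Q=19μC, V=9.50V), C3(5μF, Q=13μC, V=2.60V), C4(1μF, Q=13μC, V=13.00V)
Op 1: CLOSE 4-1: Q_total=22.00, C_total=4.00, V=5.50; Q4=5.50, Q1=16.50; dissipated=37.500

Answer: 5.50 V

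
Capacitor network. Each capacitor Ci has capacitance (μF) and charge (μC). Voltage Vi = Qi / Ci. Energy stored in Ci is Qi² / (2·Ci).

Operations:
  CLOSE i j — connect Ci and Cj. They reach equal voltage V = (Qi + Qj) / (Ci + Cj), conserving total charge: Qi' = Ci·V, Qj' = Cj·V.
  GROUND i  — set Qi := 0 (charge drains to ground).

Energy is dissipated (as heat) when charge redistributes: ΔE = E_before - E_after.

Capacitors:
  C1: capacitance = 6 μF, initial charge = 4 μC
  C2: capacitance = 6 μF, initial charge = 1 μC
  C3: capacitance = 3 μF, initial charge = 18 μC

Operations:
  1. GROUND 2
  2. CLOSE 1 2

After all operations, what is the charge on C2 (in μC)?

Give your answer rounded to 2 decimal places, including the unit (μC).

Initial: C1(6μF, Q=4μC, V=0.67V), C2(6μF, Q=1μC, V=0.17V), C3(3μF, Q=18μC, V=6.00V)
Op 1: GROUND 2: Q2=0; energy lost=0.083
Op 2: CLOSE 1-2: Q_total=4.00, C_total=12.00, V=0.33; Q1=2.00, Q2=2.00; dissipated=0.667
Final charges: Q1=2.00, Q2=2.00, Q3=18.00

Answer: 2.00 μC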